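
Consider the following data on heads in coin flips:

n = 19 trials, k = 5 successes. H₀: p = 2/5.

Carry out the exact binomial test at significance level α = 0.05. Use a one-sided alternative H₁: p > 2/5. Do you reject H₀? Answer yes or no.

Exact binomial: n=19, k=5, p₀=2/5=0.4000
P(X≥5) from Σ C(n,i)·p₀^i·(1−p₀)^(n−i)
p-value (one-sided, H₁ greater) = 0.93039
At α=0.05: p ≥ α → fail to reject H₀

reject H₀: no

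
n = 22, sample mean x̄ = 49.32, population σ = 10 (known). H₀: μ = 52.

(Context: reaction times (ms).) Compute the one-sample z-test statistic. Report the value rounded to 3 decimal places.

SE = σ/√n = 10/√22 = 2.1320
z = (x̄−μ₀)/SE = (49.32−52)/2.1320 = -1.2570

test statistic = -1.257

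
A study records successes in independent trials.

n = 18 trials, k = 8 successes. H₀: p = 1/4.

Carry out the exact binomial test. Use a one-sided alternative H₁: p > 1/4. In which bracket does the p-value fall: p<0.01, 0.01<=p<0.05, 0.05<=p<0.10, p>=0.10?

p-value bracket: 0.05<=p<0.10

Exact binomial: n=18, k=8, p₀=1/4=0.2500
P(X≥8) from Σ C(n,i)·p₀^i·(1−p₀)^(n−i)
p-value (one-sided, H₁ greater) = 0.05695
→ bracket: 0.05<=p<0.10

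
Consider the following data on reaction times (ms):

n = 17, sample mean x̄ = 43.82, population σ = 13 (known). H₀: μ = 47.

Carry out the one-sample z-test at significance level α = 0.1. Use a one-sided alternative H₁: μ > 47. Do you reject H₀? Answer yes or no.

reject H₀: no

SE = σ/√n = 13/√17 = 3.1530
z = (x̄−μ₀)/SE = (43.82−47)/3.1530 = -1.0086
p-value (one-sided, H₁ greater) = 0.84341
At α=0.1: p ≥ α → fail to reject H₀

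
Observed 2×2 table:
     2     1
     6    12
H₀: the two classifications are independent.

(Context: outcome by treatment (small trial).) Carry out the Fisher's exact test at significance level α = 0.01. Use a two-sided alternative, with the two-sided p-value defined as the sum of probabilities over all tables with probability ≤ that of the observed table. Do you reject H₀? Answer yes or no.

reject H₀: no

Margins: r₁=3, r₂=18, c₁=8, c₂=13, n=21
p_obs = C(3,2)·C(18,6)/C(21,8); sum pmf over tables with pmf ≤ p_obs
p-value (two-sided) = 0.53083
At α=0.01: p ≥ α → fail to reject H₀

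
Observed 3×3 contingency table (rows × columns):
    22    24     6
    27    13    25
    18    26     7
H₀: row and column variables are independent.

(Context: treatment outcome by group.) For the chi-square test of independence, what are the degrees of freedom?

degrees of freedom = 4

df = (r−1)(c−1) = (3−1)·(3−1) = 4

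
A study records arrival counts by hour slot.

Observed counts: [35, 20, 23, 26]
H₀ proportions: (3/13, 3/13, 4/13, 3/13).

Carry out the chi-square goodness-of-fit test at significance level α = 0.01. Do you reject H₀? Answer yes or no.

n = 104; E_i = n·p_i = [24.00, 24.00, 32.00, 24.00]
χ² = (35−24.00)²/24.00 + (20−24.00)²/24.00 + (23−32.00)²/32.00 + (26−24.00)²/24.00 = 8.4062
df = 3
p-value (upper-tail) = 0.03832
At α=0.01: p ≥ α → fail to reject H₀

reject H₀: no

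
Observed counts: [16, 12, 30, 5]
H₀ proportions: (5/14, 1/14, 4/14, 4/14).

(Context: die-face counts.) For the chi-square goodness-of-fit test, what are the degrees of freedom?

degrees of freedom = 3

df = k − 1 = 4 − 1 = 3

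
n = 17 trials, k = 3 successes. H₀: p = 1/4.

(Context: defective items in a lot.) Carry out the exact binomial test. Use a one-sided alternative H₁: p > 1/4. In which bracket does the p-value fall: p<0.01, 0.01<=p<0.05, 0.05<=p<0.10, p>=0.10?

Exact binomial: n=17, k=3, p₀=1/4=0.2500
P(X≥3) from Σ C(n,i)·p₀^i·(1−p₀)^(n−i)
p-value (one-sided, H₁ greater) = 0.83630
→ bracket: p>=0.10

p-value bracket: p>=0.10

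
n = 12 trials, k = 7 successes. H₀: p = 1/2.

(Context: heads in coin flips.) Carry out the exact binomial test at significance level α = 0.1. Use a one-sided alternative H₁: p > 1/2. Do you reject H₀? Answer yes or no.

Exact binomial: n=12, k=7, p₀=1/2=0.5000
P(X≥7) from Σ C(n,i)·p₀^i·(1−p₀)^(n−i)
p-value (one-sided, H₁ greater) = 0.38721
At α=0.1: p ≥ α → fail to reject H₀

reject H₀: no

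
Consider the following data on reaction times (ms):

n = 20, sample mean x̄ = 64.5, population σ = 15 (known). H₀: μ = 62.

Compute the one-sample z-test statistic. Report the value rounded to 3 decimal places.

SE = σ/√n = 15/√20 = 3.3541
z = (x̄−μ₀)/SE = (64.5−62)/3.3541 = 0.7454

test statistic = 0.745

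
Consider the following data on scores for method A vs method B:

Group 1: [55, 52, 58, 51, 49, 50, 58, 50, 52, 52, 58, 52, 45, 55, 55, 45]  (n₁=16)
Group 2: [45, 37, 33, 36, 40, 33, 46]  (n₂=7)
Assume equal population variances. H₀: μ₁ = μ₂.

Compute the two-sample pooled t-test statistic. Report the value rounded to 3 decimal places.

test statistic = 6.787

x̄₁=52.312, s₁=4.078, n₁=16
x̄₂=38.571, s₂=5.318, n₂=7
s_p² = [15·4.078² + 6·5.318²]/21 = 19.9596
SE = √(s_p²·(1/16+1/7)) = 2.0246
t = (52.312−38.571)/2.0246 = 6.7872
df = 21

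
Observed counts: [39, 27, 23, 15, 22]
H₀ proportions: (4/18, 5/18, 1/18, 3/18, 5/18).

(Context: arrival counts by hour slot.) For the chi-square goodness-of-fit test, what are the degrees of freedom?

df = k − 1 = 5 − 1 = 4

degrees of freedom = 4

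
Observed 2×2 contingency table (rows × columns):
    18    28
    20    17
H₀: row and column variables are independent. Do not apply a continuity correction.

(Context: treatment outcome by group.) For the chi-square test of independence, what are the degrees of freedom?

df = (r−1)(c−1) = (2−1)·(2−1) = 1

degrees of freedom = 1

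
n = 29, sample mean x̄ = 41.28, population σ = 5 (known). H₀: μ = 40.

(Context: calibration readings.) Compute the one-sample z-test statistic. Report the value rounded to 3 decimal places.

SE = σ/√n = 5/√29 = 0.9285
z = (x̄−μ₀)/SE = (41.28−40)/0.9285 = 1.3786

test statistic = 1.379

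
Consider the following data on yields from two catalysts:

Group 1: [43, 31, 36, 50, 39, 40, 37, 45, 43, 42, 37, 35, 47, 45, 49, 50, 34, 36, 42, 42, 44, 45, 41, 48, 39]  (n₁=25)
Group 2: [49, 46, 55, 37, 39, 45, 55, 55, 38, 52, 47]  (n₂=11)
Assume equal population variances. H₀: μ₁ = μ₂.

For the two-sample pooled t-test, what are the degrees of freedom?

degrees of freedom = 34

df = n₁ + n₂ − 2 = 25 + 11 − 2 = 34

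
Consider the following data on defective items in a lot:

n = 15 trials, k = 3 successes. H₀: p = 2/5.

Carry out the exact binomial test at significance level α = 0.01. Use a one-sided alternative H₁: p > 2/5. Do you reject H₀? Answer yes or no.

reject H₀: no

Exact binomial: n=15, k=3, p₀=2/5=0.4000
P(X≥3) from Σ C(n,i)·p₀^i·(1−p₀)^(n−i)
p-value (one-sided, H₁ greater) = 0.97289
At α=0.01: p ≥ α → fail to reject H₀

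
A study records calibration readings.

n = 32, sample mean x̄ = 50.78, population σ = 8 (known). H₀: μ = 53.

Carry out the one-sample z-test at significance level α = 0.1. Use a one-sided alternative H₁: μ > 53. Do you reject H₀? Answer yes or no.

SE = σ/√n = 8/√32 = 1.4142
z = (x̄−μ₀)/SE = (50.78−53)/1.4142 = -1.5698
p-value (one-sided, H₁ greater) = 0.94177
At α=0.1: p ≥ α → fail to reject H₀

reject H₀: no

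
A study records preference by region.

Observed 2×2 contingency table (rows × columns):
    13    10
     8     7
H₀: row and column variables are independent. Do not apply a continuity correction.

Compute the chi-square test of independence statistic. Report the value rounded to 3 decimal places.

test statistic = 0.037

Row totals [23, 15], col totals [21, 17], n=38
χ² = (13−12.71)²/12.71 + (10−10.29)²/10.29 + (8−8.29)²/8.29 + (7−6.71)²/6.71 = 0.0373
df = 1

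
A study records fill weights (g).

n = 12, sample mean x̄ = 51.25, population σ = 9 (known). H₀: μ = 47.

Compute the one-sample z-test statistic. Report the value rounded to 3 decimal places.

SE = σ/√n = 9/√12 = 2.5981
z = (x̄−μ₀)/SE = (51.25−47)/2.5981 = 1.6358

test statistic = 1.636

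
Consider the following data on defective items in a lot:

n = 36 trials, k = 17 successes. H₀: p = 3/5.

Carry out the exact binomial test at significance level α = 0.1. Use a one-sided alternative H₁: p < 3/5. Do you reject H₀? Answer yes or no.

Exact binomial: n=36, k=17, p₀=3/5=0.6000
P(X≤17) from Σ C(n,i)·p₀^i·(1−p₀)^(n−i)
p-value (one-sided, H₁ less) = 0.08264
At α=0.1: p < α → reject H₀

reject H₀: yes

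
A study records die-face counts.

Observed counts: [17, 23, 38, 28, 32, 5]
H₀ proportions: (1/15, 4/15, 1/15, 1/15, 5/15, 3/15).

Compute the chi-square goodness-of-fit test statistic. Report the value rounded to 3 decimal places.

n = 143; E_i = n·p_i = [9.53, 38.13, 9.53, 9.53, 47.67, 28.60]
χ² = (17−9.53)²/9.53 + (23−38.13)²/38.13 + (38−9.53)²/9.53 + (28−9.53)²/9.53 + (32−47.67)²/47.67 + (5−28.60)²/28.60 = 157.2500
df = 5

test statistic = 157.250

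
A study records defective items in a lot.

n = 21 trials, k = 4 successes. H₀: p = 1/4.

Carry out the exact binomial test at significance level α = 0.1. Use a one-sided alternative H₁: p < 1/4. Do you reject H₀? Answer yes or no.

reject H₀: no

Exact binomial: n=21, k=4, p₀=1/4=0.2500
P(X≤4) from Σ C(n,i)·p₀^i·(1−p₀)^(n−i)
p-value (one-sided, H₁ less) = 0.36742
At α=0.1: p ≥ α → fail to reject H₀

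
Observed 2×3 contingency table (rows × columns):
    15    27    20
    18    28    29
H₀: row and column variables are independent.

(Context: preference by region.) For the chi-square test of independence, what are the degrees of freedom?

df = (r−1)(c−1) = (2−1)·(3−1) = 2

degrees of freedom = 2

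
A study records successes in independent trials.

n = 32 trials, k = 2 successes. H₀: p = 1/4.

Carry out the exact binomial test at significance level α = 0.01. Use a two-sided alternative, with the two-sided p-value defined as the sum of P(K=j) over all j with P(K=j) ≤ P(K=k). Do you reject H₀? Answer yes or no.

reject H₀: no

Exact binomial: n=32, k=2, p₀=1/4=0.2500
P(X=j) = C(n,j)·p₀^j·(1−p₀)^(n−j); p = Σ P(X=j) over j with P(X=j) ≤ P(X=2)
p-value (two-sided) = 0.01267
At α=0.01: p ≥ α → fail to reject H₀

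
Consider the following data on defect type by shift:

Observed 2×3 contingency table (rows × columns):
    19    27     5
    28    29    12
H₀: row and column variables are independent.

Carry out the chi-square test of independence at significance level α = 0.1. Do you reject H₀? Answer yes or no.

reject H₀: no

Row totals [51, 69], col totals [47, 56, 17], n=120
χ² = (19−19.98)²/19.98 + (27−23.80)²/23.80 + (5−7.22)²/7.22 + (28−27.02)²/27.02 + (29−32.20)²/32.20 + (12−9.78)²/9.78 = 2.0227
df = 2
p-value (upper-tail) = 0.36373
At α=0.1: p ≥ α → fail to reject H₀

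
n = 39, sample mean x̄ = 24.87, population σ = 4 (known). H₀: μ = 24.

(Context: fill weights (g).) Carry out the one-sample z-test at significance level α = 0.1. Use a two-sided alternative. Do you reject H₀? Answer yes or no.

reject H₀: no

SE = σ/√n = 4/√39 = 0.6405
z = (x̄−μ₀)/SE = (24.87−24)/0.6405 = 1.3583
p-value (two-sided) = 0.17437
At α=0.1: p ≥ α → fail to reject H₀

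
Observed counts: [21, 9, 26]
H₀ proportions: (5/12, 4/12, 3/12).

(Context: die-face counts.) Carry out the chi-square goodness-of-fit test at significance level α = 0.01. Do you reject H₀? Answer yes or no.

n = 56; E_i = n·p_i = [23.33, 18.67, 14.00]
χ² = (21−23.33)²/23.33 + (9−18.67)²/18.67 + (26−14.00)²/14.00 = 15.5250
df = 2
p-value (upper-tail) = 0.00043
At α=0.01: p < α → reject H₀

reject H₀: yes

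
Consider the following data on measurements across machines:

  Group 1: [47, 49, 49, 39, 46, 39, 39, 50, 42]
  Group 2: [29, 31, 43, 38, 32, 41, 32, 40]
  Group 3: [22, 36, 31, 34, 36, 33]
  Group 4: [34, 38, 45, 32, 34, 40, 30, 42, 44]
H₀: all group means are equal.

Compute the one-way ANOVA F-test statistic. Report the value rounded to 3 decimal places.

test statistic = 7.858

Group means [44.44, 35.75, 32.00, 37.67], grand mean 38.031
SSB = Σnᵢ(x̄ᵢ−x̄)² = 631.247; SSW = ΣΣ(x−x̄ᵢ)² = 749.722
MSB = 631.247/3 = 210.4155; MSW = 749.722/28 = 26.7758
F = MSB/MSW = 7.8584
df = (3, 28)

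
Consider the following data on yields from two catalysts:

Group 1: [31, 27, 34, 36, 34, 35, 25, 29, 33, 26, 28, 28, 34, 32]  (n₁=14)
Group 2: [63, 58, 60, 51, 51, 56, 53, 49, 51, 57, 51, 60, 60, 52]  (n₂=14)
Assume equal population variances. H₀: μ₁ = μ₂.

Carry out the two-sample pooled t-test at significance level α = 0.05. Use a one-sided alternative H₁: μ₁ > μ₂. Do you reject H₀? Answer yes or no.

x̄₁=30.857, s₁=3.634, n₁=14
x̄₂=55.143, s₂=4.521, n₂=14
s_p² = [13·3.634² + 13·4.521²]/26 = 16.8242
SE = √(s_p²·(1/14+1/14)) = 1.5503
t = (30.857−55.143)/1.5503 = -15.6651
df = 26
p-value (one-sided, H₁ greater) = 1.00000
At α=0.05: p ≥ α → fail to reject H₀

reject H₀: no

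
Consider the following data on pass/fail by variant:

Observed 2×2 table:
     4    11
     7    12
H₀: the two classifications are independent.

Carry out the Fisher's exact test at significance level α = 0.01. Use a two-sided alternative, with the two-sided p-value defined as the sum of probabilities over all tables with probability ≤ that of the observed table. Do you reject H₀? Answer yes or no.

reject H₀: no

Margins: r₁=15, r₂=19, c₁=11, c₂=23, n=34
p_obs = C(15,4)·C(19,7)/C(34,11); sum pmf over tables with pmf ≤ p_obs
p-value (two-sided) = 0.71521
At α=0.01: p ≥ α → fail to reject H₀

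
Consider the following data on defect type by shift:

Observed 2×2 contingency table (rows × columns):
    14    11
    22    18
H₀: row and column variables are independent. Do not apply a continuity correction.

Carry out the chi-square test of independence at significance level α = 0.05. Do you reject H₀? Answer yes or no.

Row totals [25, 40], col totals [36, 29], n=65
χ² = (14−13.85)²/13.85 + (11−11.15)²/11.15 + (22−22.15)²/22.15 + (18−17.85)²/17.85 = 0.0062
df = 1
p-value (upper-tail) = 0.93711
At α=0.05: p ≥ α → fail to reject H₀

reject H₀: no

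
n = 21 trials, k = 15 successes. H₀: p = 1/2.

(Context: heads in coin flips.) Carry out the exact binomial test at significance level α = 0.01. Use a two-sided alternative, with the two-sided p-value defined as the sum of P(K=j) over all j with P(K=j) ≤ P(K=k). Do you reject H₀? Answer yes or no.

Exact binomial: n=21, k=15, p₀=1/2=0.5000
P(X=j) = C(n,j)·p₀^j·(1−p₀)^(n−j); p = Σ P(X=j) over j with P(X=j) ≤ P(X=15)
p-value (two-sided) = 0.07835
At α=0.01: p ≥ α → fail to reject H₀

reject H₀: no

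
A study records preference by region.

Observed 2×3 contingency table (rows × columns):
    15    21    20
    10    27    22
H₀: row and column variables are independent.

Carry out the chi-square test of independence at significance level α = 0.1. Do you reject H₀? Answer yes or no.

reject H₀: no

Row totals [56, 59], col totals [25, 48, 42], n=115
χ² = (15−12.17)²/12.17 + (21−23.37)²/23.37 + (20−20.45)²/20.45 + (10−12.83)²/12.83 + (27−24.63)²/24.63 + (22−21.55)²/21.55 = 1.7682
df = 2
p-value (upper-tail) = 0.41309
At α=0.1: p ≥ α → fail to reject H₀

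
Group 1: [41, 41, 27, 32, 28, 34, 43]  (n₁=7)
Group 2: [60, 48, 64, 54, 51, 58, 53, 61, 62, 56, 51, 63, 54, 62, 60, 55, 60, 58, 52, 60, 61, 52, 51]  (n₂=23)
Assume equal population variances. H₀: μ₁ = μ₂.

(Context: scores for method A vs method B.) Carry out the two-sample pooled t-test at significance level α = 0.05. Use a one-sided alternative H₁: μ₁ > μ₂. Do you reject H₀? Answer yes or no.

reject H₀: no

x̄₁=35.143, s₁=6.568, n₁=7
x̄₂=56.783, s₂=4.680, n₂=23
s_p² = [6·6.568² + 22·4.680²]/28 = 26.4561
SE = √(s_p²·(1/7+1/23)) = 2.2203
t = (35.143−56.783)/2.2203 = -9.7463
df = 28
p-value (one-sided, H₁ greater) = 1.00000
At α=0.05: p ≥ α → fail to reject H₀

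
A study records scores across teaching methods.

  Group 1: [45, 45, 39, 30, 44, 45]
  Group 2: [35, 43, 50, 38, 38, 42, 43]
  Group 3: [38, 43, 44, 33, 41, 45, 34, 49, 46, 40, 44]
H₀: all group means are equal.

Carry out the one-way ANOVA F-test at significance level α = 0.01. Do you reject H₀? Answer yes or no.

Group means [41.33, 41.29, 41.55], grand mean 41.417
SSB = Σnᵢ(x̄ᵢ−x̄)² = 0.344; SSW = ΣΣ(x−x̄ᵢ)² = 571.489
MSB = 0.344/2 = 0.1721; MSW = 571.489/21 = 27.2138
F = MSB/MSW = 0.0063
df = (2, 21)
p-value (upper-tail) = 0.99370
At α=0.01: p ≥ α → fail to reject H₀

reject H₀: no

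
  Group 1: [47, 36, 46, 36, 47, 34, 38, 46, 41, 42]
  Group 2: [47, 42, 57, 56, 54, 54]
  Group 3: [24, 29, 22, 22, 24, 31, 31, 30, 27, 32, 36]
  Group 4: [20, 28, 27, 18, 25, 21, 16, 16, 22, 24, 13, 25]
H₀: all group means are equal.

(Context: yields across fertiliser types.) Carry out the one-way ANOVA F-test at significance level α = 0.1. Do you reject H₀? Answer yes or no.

Group means [41.30, 51.67, 28.00, 21.25], grand mean 32.974
SSB = Σnᵢ(x̄ᵢ−x̄)² = 4711.291; SSW = ΣΣ(x−x̄ᵢ)² = 861.683
MSB = 4711.291/3 = 1570.4303; MSW = 861.683/35 = 24.6195
F = MSB/MSW = 63.7880
df = (3, 35)
p-value (upper-tail) = 0.00000
At α=0.1: p < α → reject H₀

reject H₀: yes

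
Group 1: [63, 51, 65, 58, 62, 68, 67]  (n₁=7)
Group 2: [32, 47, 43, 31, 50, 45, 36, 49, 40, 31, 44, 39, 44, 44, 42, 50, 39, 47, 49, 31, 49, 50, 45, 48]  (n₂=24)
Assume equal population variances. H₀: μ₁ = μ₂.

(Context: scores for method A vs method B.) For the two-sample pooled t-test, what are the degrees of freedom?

degrees of freedom = 29

df = n₁ + n₂ − 2 = 7 + 24 − 2 = 29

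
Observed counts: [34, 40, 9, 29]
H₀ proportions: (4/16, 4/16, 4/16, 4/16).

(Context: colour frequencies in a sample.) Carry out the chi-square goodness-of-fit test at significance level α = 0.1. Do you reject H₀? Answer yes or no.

n = 112; E_i = n·p_i = [28.00, 28.00, 28.00, 28.00]
χ² = (34−28.00)²/28.00 + (40−28.00)²/28.00 + (9−28.00)²/28.00 + (29−28.00)²/28.00 = 19.3571
df = 3
p-value (upper-tail) = 0.00023
At α=0.1: p < α → reject H₀

reject H₀: yes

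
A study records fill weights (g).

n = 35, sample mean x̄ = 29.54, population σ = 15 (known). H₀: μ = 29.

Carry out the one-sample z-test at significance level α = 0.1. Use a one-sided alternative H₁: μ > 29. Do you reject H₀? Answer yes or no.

SE = σ/√n = 15/√35 = 2.5355
z = (x̄−μ₀)/SE = (29.54−29)/2.5355 = 0.2130
p-value (one-sided, H₁ greater) = 0.41567
At α=0.1: p ≥ α → fail to reject H₀

reject H₀: no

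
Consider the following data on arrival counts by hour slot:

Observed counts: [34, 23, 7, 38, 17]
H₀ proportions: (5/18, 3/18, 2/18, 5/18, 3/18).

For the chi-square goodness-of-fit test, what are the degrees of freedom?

degrees of freedom = 4

df = k − 1 = 5 − 1 = 4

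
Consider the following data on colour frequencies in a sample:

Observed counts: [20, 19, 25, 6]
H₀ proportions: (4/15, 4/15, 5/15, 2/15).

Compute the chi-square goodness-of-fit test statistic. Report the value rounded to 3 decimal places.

test statistic = 1.411

n = 70; E_i = n·p_i = [18.67, 18.67, 23.33, 9.33]
χ² = (20−18.67)²/18.67 + (19−18.67)²/18.67 + (25−23.33)²/23.33 + (6−9.33)²/9.33 = 1.4107
df = 3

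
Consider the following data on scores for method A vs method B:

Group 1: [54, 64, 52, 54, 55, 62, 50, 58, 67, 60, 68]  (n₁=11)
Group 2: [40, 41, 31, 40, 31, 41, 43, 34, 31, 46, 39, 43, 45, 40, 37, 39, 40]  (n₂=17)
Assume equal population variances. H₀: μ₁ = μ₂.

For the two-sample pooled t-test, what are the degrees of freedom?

degrees of freedom = 26

df = n₁ + n₂ − 2 = 11 + 17 − 2 = 26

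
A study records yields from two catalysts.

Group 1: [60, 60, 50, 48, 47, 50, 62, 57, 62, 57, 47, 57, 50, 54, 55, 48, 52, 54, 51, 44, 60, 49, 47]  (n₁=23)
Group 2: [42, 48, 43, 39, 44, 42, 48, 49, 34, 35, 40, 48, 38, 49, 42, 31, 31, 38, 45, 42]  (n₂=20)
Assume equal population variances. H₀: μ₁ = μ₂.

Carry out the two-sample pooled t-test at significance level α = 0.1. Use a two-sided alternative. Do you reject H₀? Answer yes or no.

x̄₁=53.087, s₁=5.435, n₁=23
x̄₂=41.400, s₂=5.679, n₂=20
s_p² = [22·5.435² + 19·5.679²]/41 = 30.7958
SE = √(s_p²·(1/23+1/20)) = 1.6967
t = (53.087−41.400)/1.6967 = 6.8881
df = 41
p-value (two-sided) = 0.00000
At α=0.1: p < α → reject H₀

reject H₀: yes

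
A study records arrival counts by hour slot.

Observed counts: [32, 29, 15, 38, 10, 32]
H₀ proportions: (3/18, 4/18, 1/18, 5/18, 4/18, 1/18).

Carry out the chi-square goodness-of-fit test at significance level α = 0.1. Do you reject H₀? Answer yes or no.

n = 156; E_i = n·p_i = [26.00, 34.67, 8.67, 43.33, 34.67, 8.67]
χ² = (32−26.00)²/26.00 + (29−34.67)²/34.67 + (15−8.67)²/8.67 + (38−43.33)²/43.33 + (10−34.67)²/34.67 + (32−8.67)²/8.67 = 87.9673
df = 5
p-value (upper-tail) = 0.00000
At α=0.1: p < α → reject H₀

reject H₀: yes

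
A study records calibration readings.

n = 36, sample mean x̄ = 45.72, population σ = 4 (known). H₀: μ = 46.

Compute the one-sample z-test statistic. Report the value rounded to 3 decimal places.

SE = σ/√n = 4/√36 = 0.6667
z = (x̄−μ₀)/SE = (45.72−46)/0.6667 = -0.4200

test statistic = -0.420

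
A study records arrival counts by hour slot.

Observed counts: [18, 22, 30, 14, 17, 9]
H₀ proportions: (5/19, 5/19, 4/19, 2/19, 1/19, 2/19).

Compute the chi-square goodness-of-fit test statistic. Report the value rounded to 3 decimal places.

n = 110; E_i = n·p_i = [28.95, 28.95, 23.16, 11.58, 5.79, 11.58]
χ² = (18−28.95)²/28.95 + (22−28.95)²/28.95 + (30−23.16)²/23.16 + (14−11.58)²/11.58 + (17−5.79)²/5.79 + (9−11.58)²/11.58 = 30.6173
df = 5

test statistic = 30.617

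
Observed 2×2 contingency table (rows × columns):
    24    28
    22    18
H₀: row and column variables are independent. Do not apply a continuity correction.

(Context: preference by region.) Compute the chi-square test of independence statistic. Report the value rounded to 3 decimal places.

test statistic = 0.708

Row totals [52, 40], col totals [46, 46], n=92
χ² = (24−26.00)²/26.00 + (28−26.00)²/26.00 + (22−20.00)²/20.00 + (18−20.00)²/20.00 = 0.7077
df = 1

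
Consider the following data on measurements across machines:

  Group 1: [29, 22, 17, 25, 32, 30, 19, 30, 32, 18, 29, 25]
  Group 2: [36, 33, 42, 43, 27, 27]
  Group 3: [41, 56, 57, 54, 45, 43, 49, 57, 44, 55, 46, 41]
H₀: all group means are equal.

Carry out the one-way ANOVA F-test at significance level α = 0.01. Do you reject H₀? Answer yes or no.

Group means [25.67, 34.67, 49.00], grand mean 36.800
SSB = Σnᵢ(x̄ᵢ−x̄)² = 3300.800; SSW = ΣΣ(x−x̄ᵢ)² = 1030.000
MSB = 3300.800/2 = 1650.4000; MSW = 1030.000/27 = 38.1481
F = MSB/MSW = 43.2629
df = (2, 27)
p-value (upper-tail) = 0.00000
At α=0.01: p < α → reject H₀

reject H₀: yes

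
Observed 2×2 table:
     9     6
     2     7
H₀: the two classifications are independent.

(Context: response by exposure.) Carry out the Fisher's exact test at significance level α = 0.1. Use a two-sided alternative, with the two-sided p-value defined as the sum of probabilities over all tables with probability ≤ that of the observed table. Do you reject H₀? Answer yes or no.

Margins: r₁=15, r₂=9, c₁=11, c₂=13, n=24
p_obs = C(15,9)·C(9,2)/C(24,11); sum pmf over tables with pmf ≤ p_obs
p-value (two-sided) = 0.10493
At α=0.1: p ≥ α → fail to reject H₀

reject H₀: no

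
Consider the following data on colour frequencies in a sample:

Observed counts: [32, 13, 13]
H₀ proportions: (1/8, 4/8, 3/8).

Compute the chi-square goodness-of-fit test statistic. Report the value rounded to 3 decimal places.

n = 58; E_i = n·p_i = [7.25, 29.00, 21.75]
χ² = (32−7.25)²/7.25 + (13−29.00)²/29.00 + (13−21.75)²/21.75 = 96.8391
df = 2

test statistic = 96.839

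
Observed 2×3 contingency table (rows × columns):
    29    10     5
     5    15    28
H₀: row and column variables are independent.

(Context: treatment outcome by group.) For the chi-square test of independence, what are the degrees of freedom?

degrees of freedom = 2

df = (r−1)(c−1) = (2−1)·(3−1) = 2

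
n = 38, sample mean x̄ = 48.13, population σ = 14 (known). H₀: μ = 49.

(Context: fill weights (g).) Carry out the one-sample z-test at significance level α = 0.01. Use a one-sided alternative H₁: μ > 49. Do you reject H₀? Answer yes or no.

reject H₀: no

SE = σ/√n = 14/√38 = 2.2711
z = (x̄−μ₀)/SE = (48.13−49)/2.2711 = -0.3831
p-value (one-sided, H₁ greater) = 0.64917
At α=0.01: p ≥ α → fail to reject H₀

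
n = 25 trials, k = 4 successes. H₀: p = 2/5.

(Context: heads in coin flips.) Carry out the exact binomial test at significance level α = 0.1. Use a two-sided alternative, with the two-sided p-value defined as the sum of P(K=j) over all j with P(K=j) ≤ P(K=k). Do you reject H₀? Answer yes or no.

reject H₀: yes

Exact binomial: n=25, k=4, p₀=2/5=0.4000
P(X=j) = C(n,j)·p₀^j·(1−p₀)^(n−j); p = Σ P(X=j) over j with P(X=j) ≤ P(X=4)
p-value (two-sided) = 0.01380
At α=0.1: p < α → reject H₀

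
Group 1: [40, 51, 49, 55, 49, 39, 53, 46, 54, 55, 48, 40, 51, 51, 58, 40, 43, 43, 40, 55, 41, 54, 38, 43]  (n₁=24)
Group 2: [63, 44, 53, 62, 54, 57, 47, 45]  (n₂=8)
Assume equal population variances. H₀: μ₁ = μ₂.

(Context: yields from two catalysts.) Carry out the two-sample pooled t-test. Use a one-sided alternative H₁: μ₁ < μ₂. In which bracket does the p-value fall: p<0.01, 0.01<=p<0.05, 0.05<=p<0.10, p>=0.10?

x̄₁=47.333, s₁=6.350, n₁=24
x̄₂=53.125, s₂=7.357, n₂=8
s_p² = [23·6.350² + 7·7.357²]/30 = 43.5403
SE = √(s_p²·(1/24+1/8)) = 2.6938
t = (47.333−53.125)/2.6938 = -2.1500
df = 30
p-value (one-sided, H₁ less) = 0.01987
→ bracket: 0.01<=p<0.05

p-value bracket: 0.01<=p<0.05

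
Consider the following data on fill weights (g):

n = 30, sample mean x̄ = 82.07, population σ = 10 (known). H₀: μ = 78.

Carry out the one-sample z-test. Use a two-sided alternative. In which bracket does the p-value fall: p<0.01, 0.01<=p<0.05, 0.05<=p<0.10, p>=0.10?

SE = σ/√n = 10/√30 = 1.8257
z = (x̄−μ₀)/SE = (82.07−78)/1.8257 = 2.2292
p-value (two-sided) = 0.02580
→ bracket: 0.01<=p<0.05

p-value bracket: 0.01<=p<0.05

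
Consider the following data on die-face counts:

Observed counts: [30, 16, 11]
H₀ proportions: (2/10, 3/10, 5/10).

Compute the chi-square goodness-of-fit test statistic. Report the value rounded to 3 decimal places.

test statistic = 41.164

n = 57; E_i = n·p_i = [11.40, 17.10, 28.50]
χ² = (30−11.40)²/11.40 + (16−17.10)²/17.10 + (11−28.50)²/28.50 = 41.1637
df = 2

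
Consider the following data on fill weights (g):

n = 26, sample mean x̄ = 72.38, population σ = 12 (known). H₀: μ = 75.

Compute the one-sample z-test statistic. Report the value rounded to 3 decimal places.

SE = σ/√n = 12/√26 = 2.3534
z = (x̄−μ₀)/SE = (72.38−75)/2.3534 = -1.1133

test statistic = -1.113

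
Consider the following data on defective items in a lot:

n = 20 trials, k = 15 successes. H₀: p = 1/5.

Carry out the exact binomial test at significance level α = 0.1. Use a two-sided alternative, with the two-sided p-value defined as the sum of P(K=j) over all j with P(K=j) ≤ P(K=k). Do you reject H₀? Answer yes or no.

reject H₀: yes

Exact binomial: n=20, k=15, p₀=1/5=0.2000
P(X=j) = C(n,j)·p₀^j·(1−p₀)^(n−j); p = Σ P(X=j) over j with P(X=j) ≤ P(X=15)
p-value (two-sided) = 0.00000
At α=0.1: p < α → reject H₀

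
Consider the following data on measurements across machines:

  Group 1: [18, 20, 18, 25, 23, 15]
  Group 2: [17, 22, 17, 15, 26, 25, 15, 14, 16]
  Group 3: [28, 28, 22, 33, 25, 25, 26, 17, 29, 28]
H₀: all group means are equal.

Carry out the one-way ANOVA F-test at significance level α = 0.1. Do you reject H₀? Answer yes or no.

Group means [19.83, 18.56, 26.10], grand mean 21.880
SSB = Σnᵢ(x̄ᵢ−x̄)² = 302.684; SSW = ΣΣ(x−x̄ᵢ)² = 401.956
MSB = 302.684/2 = 151.3422; MSW = 401.956/22 = 18.2707
F = MSB/MSW = 8.2833
df = (2, 22)
p-value (upper-tail) = 0.00208
At α=0.1: p < α → reject H₀

reject H₀: yes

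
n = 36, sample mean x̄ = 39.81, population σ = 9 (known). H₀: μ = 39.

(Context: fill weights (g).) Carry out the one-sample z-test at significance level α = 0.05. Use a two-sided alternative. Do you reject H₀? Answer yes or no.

SE = σ/√n = 9/√36 = 1.5000
z = (x̄−μ₀)/SE = (39.81−39)/1.5000 = 0.5400
p-value (two-sided) = 0.58920
At α=0.05: p ≥ α → fail to reject H₀

reject H₀: no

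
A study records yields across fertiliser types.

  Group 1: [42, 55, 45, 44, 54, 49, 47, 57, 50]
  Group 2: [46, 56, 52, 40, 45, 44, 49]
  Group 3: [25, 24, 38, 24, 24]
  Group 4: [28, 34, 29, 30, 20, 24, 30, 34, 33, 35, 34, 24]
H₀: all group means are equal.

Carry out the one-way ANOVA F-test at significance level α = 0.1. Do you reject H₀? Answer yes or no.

Group means [49.22, 47.43, 27.00, 29.58], grand mean 38.333
SSB = Σnᵢ(x̄ᵢ−x̄)² = 3207.147; SSW = ΣΣ(x−x̄ᵢ)² = 800.187
MSB = 3207.147/3 = 1069.0489; MSW = 800.187/29 = 27.5926
F = MSB/MSW = 38.7440
df = (3, 29)
p-value (upper-tail) = 0.00000
At α=0.1: p < α → reject H₀

reject H₀: yes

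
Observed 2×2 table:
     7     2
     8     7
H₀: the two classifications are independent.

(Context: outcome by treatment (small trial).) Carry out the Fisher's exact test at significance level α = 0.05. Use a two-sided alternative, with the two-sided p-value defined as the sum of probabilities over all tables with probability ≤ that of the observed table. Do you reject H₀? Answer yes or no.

reject H₀: no

Margins: r₁=9, r₂=15, c₁=15, c₂=9, n=24
p_obs = C(9,7)·C(15,8)/C(24,15); sum pmf over tables with pmf ≤ p_obs
p-value (two-sided) = 0.38907
At α=0.05: p ≥ α → fail to reject H₀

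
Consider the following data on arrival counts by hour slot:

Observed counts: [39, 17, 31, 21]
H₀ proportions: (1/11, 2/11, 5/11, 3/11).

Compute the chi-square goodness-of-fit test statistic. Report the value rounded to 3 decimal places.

n = 108; E_i = n·p_i = [9.82, 19.64, 49.09, 29.45]
χ² = (39−9.82)²/9.82 + (17−19.64)²/19.64 + (31−49.09)²/49.09 + (21−29.45)²/29.45 = 96.1824
df = 3

test statistic = 96.182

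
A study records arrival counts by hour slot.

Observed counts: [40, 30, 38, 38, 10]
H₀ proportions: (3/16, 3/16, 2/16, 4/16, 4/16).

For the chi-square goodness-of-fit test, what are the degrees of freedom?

df = k − 1 = 5 − 1 = 4

degrees of freedom = 4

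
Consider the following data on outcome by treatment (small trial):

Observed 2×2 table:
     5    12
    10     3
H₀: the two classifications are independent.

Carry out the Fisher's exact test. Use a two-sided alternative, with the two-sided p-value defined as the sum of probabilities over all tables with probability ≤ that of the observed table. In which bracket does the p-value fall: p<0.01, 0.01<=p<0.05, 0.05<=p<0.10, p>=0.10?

Margins: r₁=17, r₂=13, c₁=15, c₂=15, n=30
p_obs = C(17,5)·C(13,10)/C(30,15); sum pmf over tables with pmf ≤ p_obs
p-value (two-sided) = 0.02533
→ bracket: 0.01<=p<0.05

p-value bracket: 0.01<=p<0.05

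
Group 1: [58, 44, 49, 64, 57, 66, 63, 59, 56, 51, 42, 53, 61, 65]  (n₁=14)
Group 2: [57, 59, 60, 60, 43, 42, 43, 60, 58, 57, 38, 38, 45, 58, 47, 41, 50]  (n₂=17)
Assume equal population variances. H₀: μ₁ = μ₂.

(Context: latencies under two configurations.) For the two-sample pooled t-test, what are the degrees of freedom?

df = n₁ + n₂ − 2 = 14 + 17 − 2 = 29

degrees of freedom = 29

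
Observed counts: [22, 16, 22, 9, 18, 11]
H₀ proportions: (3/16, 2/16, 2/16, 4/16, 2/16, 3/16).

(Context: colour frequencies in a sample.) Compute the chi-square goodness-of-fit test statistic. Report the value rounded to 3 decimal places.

test statistic = 25.088

n = 98; E_i = n·p_i = [18.38, 12.25, 12.25, 24.50, 12.25, 18.38]
χ² = (22−18.38)²/18.38 + (16−12.25)²/12.25 + (22−12.25)²/12.25 + (9−24.50)²/24.50 + (18−12.25)²/12.25 + (11−18.38)²/18.38 = 25.0884
df = 5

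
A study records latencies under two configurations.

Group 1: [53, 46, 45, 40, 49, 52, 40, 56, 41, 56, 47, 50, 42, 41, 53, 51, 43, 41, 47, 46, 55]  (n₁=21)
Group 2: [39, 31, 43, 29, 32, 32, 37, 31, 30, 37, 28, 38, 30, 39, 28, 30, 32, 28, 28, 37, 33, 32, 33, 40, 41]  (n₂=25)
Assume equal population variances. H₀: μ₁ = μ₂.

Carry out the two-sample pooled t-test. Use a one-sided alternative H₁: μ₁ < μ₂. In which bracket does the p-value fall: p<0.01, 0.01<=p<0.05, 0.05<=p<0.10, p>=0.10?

x̄₁=47.333, s₁=5.489, n₁=21
x̄₂=33.520, s₂=4.593, n₂=25
s_p² = [20·5.489² + 24·4.593²]/44 = 25.2024
SE = √(s_p²·(1/21+1/25)) = 1.4860
t = (47.333−33.520)/1.4860 = 9.2956
df = 44
p-value (one-sided, H₁ less) = 1.00000
→ bracket: p>=0.10

p-value bracket: p>=0.10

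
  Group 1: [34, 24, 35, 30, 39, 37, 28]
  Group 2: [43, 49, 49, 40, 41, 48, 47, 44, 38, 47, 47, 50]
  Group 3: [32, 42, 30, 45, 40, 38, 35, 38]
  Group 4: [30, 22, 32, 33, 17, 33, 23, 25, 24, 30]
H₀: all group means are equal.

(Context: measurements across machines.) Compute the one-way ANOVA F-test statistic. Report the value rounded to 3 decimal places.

Group means [32.43, 45.25, 37.50, 26.90], grand mean 36.189
SSB = Σnᵢ(x̄ᵢ−x̄)² = 1960.811; SSW = ΣΣ(x−x̄ᵢ)² = 786.864
MSB = 1960.811/3 = 653.6038; MSW = 786.864/33 = 23.8444
F = MSB/MSW = 27.4112
df = (3, 33)

test statistic = 27.411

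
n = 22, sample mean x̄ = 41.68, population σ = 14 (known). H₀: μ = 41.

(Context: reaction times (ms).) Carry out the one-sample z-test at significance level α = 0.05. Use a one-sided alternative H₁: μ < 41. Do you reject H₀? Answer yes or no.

reject H₀: no

SE = σ/√n = 14/√22 = 2.9848
z = (x̄−μ₀)/SE = (41.68−41)/2.9848 = 0.2278
p-value (one-sided, H₁ less) = 0.59011
At α=0.05: p ≥ α → fail to reject H₀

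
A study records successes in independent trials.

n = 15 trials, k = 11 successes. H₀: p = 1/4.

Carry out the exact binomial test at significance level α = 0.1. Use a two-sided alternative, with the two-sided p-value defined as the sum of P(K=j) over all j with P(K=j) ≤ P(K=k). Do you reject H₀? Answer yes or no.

Exact binomial: n=15, k=11, p₀=1/4=0.2500
P(X=j) = C(n,j)·p₀^j·(1−p₀)^(n−j); p = Σ P(X=j) over j with P(X=j) ≤ P(X=11)
p-value (two-sided) = 0.00012
At α=0.1: p < α → reject H₀

reject H₀: yes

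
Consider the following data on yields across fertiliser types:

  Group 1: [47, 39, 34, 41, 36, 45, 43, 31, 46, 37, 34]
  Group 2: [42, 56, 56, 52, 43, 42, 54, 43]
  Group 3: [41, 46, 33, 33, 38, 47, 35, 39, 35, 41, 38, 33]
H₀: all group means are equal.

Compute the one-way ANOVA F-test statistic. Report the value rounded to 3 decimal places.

test statistic = 9.340

Group means [39.36, 48.50, 38.25], grand mean 41.290
SSB = Σnᵢ(x̄ᵢ−x̄)² = 567.592; SSW = ΣΣ(x−x̄ᵢ)² = 850.795
MSB = 567.592/2 = 283.7958; MSW = 850.795/28 = 30.3856
F = MSB/MSW = 9.3398
df = (2, 28)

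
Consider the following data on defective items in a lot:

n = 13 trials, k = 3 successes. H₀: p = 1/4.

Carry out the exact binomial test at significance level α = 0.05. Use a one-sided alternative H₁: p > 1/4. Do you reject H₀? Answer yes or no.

reject H₀: no

Exact binomial: n=13, k=3, p₀=1/4=0.2500
P(X≥3) from Σ C(n,i)·p₀^i·(1−p₀)^(n−i)
p-value (one-sided, H₁ greater) = 0.66740
At α=0.05: p ≥ α → fail to reject H₀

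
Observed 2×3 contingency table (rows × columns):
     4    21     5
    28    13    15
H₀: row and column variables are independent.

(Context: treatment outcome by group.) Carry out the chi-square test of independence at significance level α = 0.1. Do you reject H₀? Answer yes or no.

reject H₀: yes

Row totals [30, 56], col totals [32, 34, 20], n=86
χ² = (4−11.16)²/11.16 + (21−11.86)²/11.86 + (5−6.98)²/6.98 + (28−20.84)²/20.84 + (13−22.14)²/22.14 + (15−13.02)²/13.02 = 18.7342
df = 2
p-value (upper-tail) = 0.00009
At α=0.1: p < α → reject H₀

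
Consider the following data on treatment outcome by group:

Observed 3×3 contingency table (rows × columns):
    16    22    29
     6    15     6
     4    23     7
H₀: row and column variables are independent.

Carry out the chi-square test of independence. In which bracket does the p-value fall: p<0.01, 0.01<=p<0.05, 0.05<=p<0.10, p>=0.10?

Row totals [67, 27, 34], col totals [26, 60, 42], n=128
χ² = (16−13.61)²/13.61 + (22−31.41)²/31.41 + (29−21.98)²/21.98 + (6−5.48)²/5.48 + (15−12.66)²/12.66 + (6−8.86)²/8.86 + (4−6.91)²/6.91 + (23−15.94)²/15.94 + (7−11.16)²/11.16 = 12.7824
df = 4
p-value (upper-tail) = 0.01239
→ bracket: 0.01<=p<0.05

p-value bracket: 0.01<=p<0.05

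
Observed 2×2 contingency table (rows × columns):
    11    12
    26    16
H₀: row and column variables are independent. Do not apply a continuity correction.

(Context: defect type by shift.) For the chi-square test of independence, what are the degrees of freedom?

degrees of freedom = 1

df = (r−1)(c−1) = (2−1)·(2−1) = 1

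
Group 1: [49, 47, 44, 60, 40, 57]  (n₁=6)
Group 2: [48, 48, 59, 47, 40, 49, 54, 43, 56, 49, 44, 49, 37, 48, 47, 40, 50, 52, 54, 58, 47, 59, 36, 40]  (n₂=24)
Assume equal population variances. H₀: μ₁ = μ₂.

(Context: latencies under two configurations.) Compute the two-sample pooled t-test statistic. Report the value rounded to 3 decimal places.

x̄₁=49.500, s₁=7.662, n₁=6
x̄₂=48.083, s₂=6.600, n₂=24
s_p² = [5·7.662² + 23·6.600²]/28 = 46.2619
SE = √(s_p²·(1/6+1/24)) = 3.1045
t = (49.500−48.083)/3.1045 = 0.4563
df = 28

test statistic = 0.456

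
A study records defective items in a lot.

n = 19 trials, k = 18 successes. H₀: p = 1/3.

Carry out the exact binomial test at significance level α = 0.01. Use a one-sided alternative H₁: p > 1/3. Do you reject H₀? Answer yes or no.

reject H₀: yes

Exact binomial: n=19, k=18, p₀=1/3=0.3333
P(X≥18) from Σ C(n,i)·p₀^i·(1−p₀)^(n−i)
p-value (one-sided, H₁ greater) = 0.00000
At α=0.01: p < α → reject H₀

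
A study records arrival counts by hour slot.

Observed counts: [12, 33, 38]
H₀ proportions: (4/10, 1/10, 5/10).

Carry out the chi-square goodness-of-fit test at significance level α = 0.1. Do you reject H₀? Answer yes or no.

n = 83; E_i = n·p_i = [33.20, 8.30, 41.50]
χ² = (12−33.20)²/33.20 + (33−8.30)²/8.30 + (38−41.50)²/41.50 = 87.3373
df = 2
p-value (upper-tail) = 0.00000
At α=0.1: p < α → reject H₀

reject H₀: yes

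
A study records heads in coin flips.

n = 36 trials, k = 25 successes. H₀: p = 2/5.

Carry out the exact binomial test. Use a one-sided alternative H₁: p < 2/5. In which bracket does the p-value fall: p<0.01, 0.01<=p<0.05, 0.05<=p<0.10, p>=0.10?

p-value bracket: p>=0.10

Exact binomial: n=36, k=25, p₀=2/5=0.4000
P(X≤25) from Σ C(n,i)·p₀^i·(1−p₀)^(n−i)
p-value (one-sided, H₁ less) = 0.99991
→ bracket: p>=0.10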